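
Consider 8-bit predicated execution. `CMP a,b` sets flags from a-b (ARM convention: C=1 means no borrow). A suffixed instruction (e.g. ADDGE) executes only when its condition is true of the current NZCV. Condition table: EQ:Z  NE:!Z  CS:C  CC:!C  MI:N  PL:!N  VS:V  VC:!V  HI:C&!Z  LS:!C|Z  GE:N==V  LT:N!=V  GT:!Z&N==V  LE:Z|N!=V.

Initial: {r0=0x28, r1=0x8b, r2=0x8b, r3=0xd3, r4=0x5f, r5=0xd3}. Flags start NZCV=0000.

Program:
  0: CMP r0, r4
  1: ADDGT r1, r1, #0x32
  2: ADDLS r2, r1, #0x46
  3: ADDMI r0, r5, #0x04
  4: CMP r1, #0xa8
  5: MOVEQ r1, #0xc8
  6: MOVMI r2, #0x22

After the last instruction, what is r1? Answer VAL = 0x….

0: ✓ CMP  NZCV=1000
1: · ADDGT
2: ✓ ADDLS  r2←0xd1
3: ✓ ADDMI  r0←0xd7
4: ✓ CMP  NZCV=1000
5: · MOVEQ
6: ✓ MOVMI  r2←0x22

VAL = 0x8b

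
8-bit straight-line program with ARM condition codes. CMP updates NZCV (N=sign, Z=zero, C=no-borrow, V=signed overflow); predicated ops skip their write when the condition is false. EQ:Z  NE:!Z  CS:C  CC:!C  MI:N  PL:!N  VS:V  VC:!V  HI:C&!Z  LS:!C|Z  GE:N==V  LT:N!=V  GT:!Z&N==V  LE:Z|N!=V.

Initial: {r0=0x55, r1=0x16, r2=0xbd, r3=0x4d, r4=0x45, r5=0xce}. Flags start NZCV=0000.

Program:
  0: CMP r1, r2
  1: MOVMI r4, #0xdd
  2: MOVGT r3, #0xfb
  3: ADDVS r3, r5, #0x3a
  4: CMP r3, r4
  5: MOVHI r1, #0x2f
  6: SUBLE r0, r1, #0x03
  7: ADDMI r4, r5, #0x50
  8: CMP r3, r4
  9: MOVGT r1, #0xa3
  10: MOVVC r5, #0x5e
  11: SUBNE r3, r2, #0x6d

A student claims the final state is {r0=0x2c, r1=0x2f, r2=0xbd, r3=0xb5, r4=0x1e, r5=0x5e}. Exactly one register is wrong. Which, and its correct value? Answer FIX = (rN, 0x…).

FIX = (r3, 0x50)

[0] flags=0000 → (cmp)
[1] flags=0000 MI?F → skip
[2] flags=0000 GT?T → r3=0xfb
[3] flags=0000 VS?F → skip
[4] flags=1010 → (cmp)
[5] flags=1010 HI?T → r1=0x2f
[6] flags=1010 LE?T → r0=0x2c
[7] flags=1010 MI?T → r4=0x1e
[8] flags=1010 → (cmp)
[9] flags=1010 GT?F → skip
[10] flags=1010 VC?T → r5=0x5e
[11] flags=1010 NE?T → r3=0x50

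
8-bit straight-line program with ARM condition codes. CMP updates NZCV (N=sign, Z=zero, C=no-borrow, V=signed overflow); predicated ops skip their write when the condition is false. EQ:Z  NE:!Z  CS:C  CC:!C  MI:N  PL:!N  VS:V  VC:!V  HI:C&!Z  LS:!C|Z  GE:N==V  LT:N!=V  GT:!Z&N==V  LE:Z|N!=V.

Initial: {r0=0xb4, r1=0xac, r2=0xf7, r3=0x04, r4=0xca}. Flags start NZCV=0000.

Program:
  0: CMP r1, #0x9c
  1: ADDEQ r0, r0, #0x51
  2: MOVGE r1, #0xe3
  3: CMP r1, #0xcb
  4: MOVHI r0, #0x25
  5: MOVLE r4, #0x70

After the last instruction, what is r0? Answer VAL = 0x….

VAL = 0x25

[0] flags=0010 → (cmp)
[1] flags=0010 EQ?F → skip
[2] flags=0010 GE?T → r1=0xe3
[3] flags=0010 → (cmp)
[4] flags=0010 HI?T → r0=0x25
[5] flags=0010 LE?F → skip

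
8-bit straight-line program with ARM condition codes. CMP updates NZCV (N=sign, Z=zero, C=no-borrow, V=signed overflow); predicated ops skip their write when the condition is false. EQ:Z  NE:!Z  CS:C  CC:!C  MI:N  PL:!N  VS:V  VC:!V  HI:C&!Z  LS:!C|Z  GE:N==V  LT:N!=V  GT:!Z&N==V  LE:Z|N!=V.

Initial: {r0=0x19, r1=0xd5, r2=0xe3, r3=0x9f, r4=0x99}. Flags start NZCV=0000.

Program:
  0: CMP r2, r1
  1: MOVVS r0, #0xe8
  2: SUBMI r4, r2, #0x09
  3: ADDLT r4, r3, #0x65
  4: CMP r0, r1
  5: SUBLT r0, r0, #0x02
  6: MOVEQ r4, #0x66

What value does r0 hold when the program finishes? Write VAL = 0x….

VAL = 0x19

[0] flags=0010 → (cmp)
[1] flags=0010 VS?F → skip
[2] flags=0010 MI?F → skip
[3] flags=0010 LT?F → skip
[4] flags=0000 → (cmp)
[5] flags=0000 LT?F → skip
[6] flags=0000 EQ?F → skip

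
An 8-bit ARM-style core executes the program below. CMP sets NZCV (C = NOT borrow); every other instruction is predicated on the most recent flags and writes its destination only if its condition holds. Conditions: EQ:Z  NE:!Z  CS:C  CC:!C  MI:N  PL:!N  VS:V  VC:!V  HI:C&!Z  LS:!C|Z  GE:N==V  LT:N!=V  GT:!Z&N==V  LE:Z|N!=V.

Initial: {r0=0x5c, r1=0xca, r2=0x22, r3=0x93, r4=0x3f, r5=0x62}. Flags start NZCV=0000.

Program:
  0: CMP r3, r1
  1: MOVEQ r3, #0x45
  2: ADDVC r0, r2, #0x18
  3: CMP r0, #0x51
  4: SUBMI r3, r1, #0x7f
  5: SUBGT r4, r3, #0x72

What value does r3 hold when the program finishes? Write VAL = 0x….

VAL = 0x4b

[0] flags=1000 → (cmp)
[1] flags=1000 EQ?F → skip
[2] flags=1000 VC?T → r0=0x3a
[3] flags=1000 → (cmp)
[4] flags=1000 MI?T → r3=0x4b
[5] flags=1000 GT?F → skip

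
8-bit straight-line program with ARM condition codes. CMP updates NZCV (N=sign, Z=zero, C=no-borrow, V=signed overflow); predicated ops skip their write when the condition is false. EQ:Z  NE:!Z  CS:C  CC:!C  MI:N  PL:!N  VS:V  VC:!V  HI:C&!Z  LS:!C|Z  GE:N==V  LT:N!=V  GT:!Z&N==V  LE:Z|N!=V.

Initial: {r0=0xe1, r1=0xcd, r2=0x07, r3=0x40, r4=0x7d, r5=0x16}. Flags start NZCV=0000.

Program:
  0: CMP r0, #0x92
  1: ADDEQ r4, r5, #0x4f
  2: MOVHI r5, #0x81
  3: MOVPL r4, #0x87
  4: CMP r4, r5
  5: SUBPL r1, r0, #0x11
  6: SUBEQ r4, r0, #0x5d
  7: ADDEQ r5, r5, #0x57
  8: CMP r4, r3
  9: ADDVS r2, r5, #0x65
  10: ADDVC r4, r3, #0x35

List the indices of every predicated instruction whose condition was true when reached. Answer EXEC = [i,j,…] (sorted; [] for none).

EXEC = [2,3,5,9]

0: ✓ CMP  NZCV=0010
1: · ADDEQ
2: ✓ MOVHI  r5←0x81
3: ✓ MOVPL  r4←0x87
4: ✓ CMP  NZCV=0010
5: ✓ SUBPL  r1←0xd0
6: · SUBEQ
7: · ADDEQ
8: ✓ CMP  NZCV=0011
9: ✓ ADDVS  r2←0xe6
10: · ADDVC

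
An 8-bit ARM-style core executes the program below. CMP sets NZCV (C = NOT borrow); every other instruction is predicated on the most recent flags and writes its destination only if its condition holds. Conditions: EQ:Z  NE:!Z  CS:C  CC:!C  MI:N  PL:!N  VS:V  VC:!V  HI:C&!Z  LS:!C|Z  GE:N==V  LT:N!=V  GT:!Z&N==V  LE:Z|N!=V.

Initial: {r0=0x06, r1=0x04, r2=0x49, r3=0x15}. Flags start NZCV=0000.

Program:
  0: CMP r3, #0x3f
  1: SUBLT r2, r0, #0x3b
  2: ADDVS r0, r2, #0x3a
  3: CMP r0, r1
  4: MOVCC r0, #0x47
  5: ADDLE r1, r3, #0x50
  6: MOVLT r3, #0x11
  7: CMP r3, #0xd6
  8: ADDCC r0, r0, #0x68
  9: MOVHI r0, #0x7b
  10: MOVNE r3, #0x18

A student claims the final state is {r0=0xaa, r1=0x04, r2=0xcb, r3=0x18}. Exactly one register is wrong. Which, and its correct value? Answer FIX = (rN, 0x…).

FIX = (r0, 0x6e)

[0] flags=1000 → (cmp)
[1] flags=1000 LT?T → r2=0xcb
[2] flags=1000 VS?F → skip
[3] flags=0010 → (cmp)
[4] flags=0010 CC?F → skip
[5] flags=0010 LE?F → skip
[6] flags=0010 LT?F → skip
[7] flags=0000 → (cmp)
[8] flags=0000 CC?T → r0=0x6e
[9] flags=0000 HI?F → skip
[10] flags=0000 NE?T → r3=0x18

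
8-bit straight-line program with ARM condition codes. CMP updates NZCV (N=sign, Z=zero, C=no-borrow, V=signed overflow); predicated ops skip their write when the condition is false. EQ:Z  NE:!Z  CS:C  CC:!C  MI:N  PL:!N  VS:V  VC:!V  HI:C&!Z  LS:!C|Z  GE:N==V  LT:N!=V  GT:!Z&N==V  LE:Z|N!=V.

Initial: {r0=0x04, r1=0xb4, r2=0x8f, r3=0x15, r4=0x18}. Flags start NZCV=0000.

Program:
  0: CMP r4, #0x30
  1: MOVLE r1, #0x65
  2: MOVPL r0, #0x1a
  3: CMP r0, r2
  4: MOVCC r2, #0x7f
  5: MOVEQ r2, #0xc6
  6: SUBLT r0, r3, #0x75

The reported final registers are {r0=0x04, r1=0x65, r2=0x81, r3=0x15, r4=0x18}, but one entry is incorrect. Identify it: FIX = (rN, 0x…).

[0] flags=1000 → (cmp)
[1] flags=1000 LE?T → r1=0x65
[2] flags=1000 PL?F → skip
[3] flags=0000 → (cmp)
[4] flags=0000 CC?T → r2=0x7f
[5] flags=0000 EQ?F → skip
[6] flags=0000 LT?F → skip

FIX = (r2, 0x7f)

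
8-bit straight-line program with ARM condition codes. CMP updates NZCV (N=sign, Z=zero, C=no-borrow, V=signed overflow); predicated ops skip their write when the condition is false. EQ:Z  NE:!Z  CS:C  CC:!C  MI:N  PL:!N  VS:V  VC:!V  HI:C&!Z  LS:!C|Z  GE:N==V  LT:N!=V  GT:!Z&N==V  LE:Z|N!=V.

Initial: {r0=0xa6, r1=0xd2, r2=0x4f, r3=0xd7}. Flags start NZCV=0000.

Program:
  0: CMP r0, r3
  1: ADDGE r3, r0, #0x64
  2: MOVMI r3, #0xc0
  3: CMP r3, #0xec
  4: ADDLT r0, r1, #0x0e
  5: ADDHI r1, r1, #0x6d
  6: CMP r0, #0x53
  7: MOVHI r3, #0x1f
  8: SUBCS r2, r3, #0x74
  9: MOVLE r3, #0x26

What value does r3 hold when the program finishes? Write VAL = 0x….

0: ✓ CMP  NZCV=1000
1: · ADDGE
2: ✓ MOVMI  r3←0xc0
3: ✓ CMP  NZCV=1000
4: ✓ ADDLT  r0←0xe0
5: · ADDHI
6: ✓ CMP  NZCV=1010
7: ✓ MOVHI  r3←0x1f
8: ✓ SUBCS  r2←0xab
9: ✓ MOVLE  r3←0x26

VAL = 0x26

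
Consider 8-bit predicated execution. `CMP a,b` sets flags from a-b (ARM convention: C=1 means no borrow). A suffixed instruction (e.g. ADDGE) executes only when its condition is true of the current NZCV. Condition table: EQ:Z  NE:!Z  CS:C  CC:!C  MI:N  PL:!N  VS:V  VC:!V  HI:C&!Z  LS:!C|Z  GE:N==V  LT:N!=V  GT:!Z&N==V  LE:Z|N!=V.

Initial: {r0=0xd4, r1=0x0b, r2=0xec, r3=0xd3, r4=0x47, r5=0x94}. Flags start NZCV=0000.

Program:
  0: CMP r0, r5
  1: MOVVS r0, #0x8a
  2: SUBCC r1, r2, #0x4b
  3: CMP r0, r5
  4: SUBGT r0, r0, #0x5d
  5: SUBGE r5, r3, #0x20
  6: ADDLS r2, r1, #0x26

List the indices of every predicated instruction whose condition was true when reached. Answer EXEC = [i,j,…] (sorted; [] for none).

EXEC = [4,5]

[0] flags=0010 → (cmp)
[1] flags=0010 VS?F → skip
[2] flags=0010 CC?F → skip
[3] flags=0010 → (cmp)
[4] flags=0010 GT?T → r0=0x77
[5] flags=0010 GE?T → r5=0xb3
[6] flags=0010 LS?F → skip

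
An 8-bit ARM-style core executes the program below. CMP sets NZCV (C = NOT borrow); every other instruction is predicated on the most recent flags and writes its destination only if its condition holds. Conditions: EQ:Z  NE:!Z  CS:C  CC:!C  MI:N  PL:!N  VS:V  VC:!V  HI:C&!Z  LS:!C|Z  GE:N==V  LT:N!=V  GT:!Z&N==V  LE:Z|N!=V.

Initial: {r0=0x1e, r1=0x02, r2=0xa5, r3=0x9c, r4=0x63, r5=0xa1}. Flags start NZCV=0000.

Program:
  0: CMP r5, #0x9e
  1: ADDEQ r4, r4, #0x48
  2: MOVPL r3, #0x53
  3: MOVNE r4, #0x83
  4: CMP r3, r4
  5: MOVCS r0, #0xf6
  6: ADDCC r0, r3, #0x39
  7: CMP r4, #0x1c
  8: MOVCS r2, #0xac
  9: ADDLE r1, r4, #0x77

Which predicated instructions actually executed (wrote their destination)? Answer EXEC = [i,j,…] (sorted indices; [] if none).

0: ✓ CMP  NZCV=0010
1: · ADDEQ
2: ✓ MOVPL  r3←0x53
3: ✓ MOVNE  r4←0x83
4: ✓ CMP  NZCV=1001
5: · MOVCS
6: ✓ ADDCC  r0←0x8c
7: ✓ CMP  NZCV=0011
8: ✓ MOVCS  r2←0xac
9: ✓ ADDLE  r1←0xfa

EXEC = [2,3,6,8,9]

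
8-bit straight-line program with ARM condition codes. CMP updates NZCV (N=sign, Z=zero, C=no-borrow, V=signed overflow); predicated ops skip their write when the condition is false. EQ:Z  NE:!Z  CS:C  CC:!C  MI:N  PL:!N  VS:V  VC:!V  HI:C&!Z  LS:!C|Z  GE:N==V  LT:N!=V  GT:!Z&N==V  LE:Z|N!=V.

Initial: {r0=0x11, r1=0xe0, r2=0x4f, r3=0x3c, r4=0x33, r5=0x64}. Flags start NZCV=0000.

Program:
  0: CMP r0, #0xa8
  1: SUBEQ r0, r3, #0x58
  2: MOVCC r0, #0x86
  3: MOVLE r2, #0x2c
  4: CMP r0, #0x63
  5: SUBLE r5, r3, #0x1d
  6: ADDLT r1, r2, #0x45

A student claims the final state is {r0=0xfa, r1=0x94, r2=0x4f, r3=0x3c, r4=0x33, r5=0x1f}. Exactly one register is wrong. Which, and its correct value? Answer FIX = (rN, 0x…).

[0] flags=0000 → (cmp)
[1] flags=0000 EQ?F → skip
[2] flags=0000 CC?T → r0=0x86
[3] flags=0000 LE?F → skip
[4] flags=0011 → (cmp)
[5] flags=0011 LE?T → r5=0x1f
[6] flags=0011 LT?T → r1=0x94

FIX = (r0, 0x86)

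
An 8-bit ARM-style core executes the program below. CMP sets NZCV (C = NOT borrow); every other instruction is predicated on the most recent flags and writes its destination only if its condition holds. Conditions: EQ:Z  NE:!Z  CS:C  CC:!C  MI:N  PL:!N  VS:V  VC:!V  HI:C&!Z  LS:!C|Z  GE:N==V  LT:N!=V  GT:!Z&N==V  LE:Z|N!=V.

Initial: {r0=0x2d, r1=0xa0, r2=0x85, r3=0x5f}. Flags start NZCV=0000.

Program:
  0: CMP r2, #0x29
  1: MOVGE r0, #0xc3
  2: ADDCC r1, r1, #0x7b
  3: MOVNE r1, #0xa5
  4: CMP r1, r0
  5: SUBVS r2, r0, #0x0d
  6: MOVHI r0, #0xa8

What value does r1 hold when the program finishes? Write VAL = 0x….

VAL = 0xa5

[0] flags=0011 → (cmp)
[1] flags=0011 GE?F → skip
[2] flags=0011 CC?F → skip
[3] flags=0011 NE?T → r1=0xa5
[4] flags=0011 → (cmp)
[5] flags=0011 VS?T → r2=0x20
[6] flags=0011 HI?T → r0=0xa8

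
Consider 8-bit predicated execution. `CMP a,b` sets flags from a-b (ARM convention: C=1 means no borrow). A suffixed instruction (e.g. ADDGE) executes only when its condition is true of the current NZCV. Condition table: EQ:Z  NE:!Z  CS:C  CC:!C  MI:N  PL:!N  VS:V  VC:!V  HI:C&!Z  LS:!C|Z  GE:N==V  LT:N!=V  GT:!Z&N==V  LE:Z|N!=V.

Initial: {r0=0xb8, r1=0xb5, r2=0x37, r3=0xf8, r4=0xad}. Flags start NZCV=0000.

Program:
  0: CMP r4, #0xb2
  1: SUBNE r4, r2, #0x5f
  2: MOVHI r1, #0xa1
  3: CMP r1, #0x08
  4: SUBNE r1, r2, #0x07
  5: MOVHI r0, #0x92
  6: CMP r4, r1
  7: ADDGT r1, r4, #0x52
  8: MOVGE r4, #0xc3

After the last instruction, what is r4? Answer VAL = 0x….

0: ✓ CMP  NZCV=1000
1: ✓ SUBNE  r4←0xd8
2: · MOVHI
3: ✓ CMP  NZCV=1010
4: ✓ SUBNE  r1←0x30
5: ✓ MOVHI  r0←0x92
6: ✓ CMP  NZCV=1010
7: · ADDGT
8: · MOVGE

VAL = 0xd8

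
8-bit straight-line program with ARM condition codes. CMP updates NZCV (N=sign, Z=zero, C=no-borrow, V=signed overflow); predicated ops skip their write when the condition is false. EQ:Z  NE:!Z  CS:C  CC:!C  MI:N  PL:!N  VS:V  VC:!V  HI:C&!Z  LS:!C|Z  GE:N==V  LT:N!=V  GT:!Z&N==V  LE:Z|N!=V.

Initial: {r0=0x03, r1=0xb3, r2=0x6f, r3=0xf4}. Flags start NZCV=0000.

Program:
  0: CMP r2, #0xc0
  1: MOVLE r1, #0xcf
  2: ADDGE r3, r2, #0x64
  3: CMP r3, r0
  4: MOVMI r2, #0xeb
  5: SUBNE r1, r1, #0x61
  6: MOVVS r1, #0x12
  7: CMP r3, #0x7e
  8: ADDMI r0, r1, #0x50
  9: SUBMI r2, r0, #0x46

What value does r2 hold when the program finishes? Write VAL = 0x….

VAL = 0xeb

0: ✓ CMP  NZCV=1001
1: · MOVLE
2: ✓ ADDGE  r3←0xd3
3: ✓ CMP  NZCV=1010
4: ✓ MOVMI  r2←0xeb
5: ✓ SUBNE  r1←0x52
6: · MOVVS
7: ✓ CMP  NZCV=0011
8: · ADDMI
9: · SUBMI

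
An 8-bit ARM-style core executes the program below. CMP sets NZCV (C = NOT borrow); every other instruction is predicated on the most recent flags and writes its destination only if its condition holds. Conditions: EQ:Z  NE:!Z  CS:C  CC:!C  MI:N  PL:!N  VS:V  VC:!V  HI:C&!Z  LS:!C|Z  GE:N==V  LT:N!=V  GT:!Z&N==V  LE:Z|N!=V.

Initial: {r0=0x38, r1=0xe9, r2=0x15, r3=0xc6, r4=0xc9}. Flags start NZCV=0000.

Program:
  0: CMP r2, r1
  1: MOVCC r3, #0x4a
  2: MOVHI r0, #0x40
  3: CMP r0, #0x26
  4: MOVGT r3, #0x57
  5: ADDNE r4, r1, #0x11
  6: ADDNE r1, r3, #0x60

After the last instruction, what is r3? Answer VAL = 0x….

VAL = 0x57

0: ✓ CMP  NZCV=0000
1: ✓ MOVCC  r3←0x4a
2: · MOVHI
3: ✓ CMP  NZCV=0010
4: ✓ MOVGT  r3←0x57
5: ✓ ADDNE  r4←0xfa
6: ✓ ADDNE  r1←0xb7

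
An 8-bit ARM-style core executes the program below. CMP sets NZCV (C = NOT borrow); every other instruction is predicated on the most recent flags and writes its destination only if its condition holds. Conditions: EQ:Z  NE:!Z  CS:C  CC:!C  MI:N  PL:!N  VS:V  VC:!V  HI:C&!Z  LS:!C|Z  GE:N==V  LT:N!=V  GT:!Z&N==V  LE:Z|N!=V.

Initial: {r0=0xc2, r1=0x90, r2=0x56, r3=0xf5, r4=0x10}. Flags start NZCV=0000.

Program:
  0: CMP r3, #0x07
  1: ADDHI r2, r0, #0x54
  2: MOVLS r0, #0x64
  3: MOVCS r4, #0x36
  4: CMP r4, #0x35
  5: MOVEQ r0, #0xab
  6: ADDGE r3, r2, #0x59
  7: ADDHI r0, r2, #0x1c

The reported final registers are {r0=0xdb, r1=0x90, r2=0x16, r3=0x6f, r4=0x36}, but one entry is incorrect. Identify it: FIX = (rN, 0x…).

FIX = (r0, 0x32)

[0] flags=1010 → (cmp)
[1] flags=1010 HI?T → r2=0x16
[2] flags=1010 LS?F → skip
[3] flags=1010 CS?T → r4=0x36
[4] flags=0010 → (cmp)
[5] flags=0010 EQ?F → skip
[6] flags=0010 GE?T → r3=0x6f
[7] flags=0010 HI?T → r0=0x32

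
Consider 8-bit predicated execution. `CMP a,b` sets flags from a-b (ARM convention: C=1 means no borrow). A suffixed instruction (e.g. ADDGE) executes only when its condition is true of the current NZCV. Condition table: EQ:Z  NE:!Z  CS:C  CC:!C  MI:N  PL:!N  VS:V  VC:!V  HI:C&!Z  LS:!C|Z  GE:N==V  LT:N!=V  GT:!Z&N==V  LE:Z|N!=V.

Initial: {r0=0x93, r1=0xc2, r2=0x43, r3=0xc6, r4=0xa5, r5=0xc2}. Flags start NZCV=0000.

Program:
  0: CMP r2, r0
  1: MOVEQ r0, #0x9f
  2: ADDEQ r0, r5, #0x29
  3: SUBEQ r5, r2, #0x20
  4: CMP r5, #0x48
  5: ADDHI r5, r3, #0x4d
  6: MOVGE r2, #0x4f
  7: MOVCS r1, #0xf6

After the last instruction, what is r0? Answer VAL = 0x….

VAL = 0x93

0: ✓ CMP  NZCV=1001
1: · MOVEQ
2: · ADDEQ
3: · SUBEQ
4: ✓ CMP  NZCV=0011
5: ✓ ADDHI  r5←0x13
6: · MOVGE
7: ✓ MOVCS  r1←0xf6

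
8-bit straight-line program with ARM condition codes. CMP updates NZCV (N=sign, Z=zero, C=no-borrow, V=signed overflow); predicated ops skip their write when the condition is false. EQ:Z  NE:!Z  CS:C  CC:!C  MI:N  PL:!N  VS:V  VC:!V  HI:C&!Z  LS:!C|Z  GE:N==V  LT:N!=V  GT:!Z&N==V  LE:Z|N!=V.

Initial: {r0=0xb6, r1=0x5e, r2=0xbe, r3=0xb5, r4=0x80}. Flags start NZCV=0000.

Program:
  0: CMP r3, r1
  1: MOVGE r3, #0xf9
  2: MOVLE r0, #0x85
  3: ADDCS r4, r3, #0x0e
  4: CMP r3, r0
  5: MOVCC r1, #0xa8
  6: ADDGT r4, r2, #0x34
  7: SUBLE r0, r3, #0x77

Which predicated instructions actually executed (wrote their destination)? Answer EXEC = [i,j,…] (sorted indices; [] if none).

[0] flags=0011 → (cmp)
[1] flags=0011 GE?F → skip
[2] flags=0011 LE?T → r0=0x85
[3] flags=0011 CS?T → r4=0xc3
[4] flags=0010 → (cmp)
[5] flags=0010 CC?F → skip
[6] flags=0010 GT?T → r4=0xf2
[7] flags=0010 LE?F → skip

EXEC = [2,3,6]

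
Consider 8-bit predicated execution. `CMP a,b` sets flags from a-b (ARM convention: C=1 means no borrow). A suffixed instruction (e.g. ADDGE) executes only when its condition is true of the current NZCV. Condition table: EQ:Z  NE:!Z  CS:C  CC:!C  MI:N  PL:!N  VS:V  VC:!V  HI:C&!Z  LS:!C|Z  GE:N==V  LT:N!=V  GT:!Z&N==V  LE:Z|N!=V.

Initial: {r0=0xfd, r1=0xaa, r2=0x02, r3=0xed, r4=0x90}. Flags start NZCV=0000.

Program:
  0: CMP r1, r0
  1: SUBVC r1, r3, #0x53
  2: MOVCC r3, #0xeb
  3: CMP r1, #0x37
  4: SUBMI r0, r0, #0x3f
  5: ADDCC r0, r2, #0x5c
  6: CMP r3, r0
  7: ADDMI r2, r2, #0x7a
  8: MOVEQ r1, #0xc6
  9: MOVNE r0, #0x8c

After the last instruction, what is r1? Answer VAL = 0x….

[0] flags=1000 → (cmp)
[1] flags=1000 VC?T → r1=0x9a
[2] flags=1000 CC?T → r3=0xeb
[3] flags=0011 → (cmp)
[4] flags=0011 MI?F → skip
[5] flags=0011 CC?F → skip
[6] flags=1000 → (cmp)
[7] flags=1000 MI?T → r2=0x7c
[8] flags=1000 EQ?F → skip
[9] flags=1000 NE?T → r0=0x8c

VAL = 0x9a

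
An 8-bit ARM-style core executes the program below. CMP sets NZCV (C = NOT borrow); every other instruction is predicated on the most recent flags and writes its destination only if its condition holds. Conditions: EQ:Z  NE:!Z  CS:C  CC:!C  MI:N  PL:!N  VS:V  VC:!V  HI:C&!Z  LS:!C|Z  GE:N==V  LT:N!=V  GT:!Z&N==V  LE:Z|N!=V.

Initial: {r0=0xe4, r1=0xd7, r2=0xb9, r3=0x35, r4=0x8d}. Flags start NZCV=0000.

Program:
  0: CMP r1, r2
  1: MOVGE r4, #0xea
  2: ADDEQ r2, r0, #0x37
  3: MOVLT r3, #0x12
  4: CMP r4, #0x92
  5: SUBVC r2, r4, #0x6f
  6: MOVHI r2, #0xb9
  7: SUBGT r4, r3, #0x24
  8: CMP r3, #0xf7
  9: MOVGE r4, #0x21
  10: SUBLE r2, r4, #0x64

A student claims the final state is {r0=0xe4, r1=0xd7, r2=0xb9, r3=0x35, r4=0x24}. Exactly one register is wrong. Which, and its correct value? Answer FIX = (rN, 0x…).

FIX = (r4, 0x21)

[0] flags=0010 → (cmp)
[1] flags=0010 GE?T → r4=0xea
[2] flags=0010 EQ?F → skip
[3] flags=0010 LT?F → skip
[4] flags=0010 → (cmp)
[5] flags=0010 VC?T → r2=0x7b
[6] flags=0010 HI?T → r2=0xb9
[7] flags=0010 GT?T → r4=0x11
[8] flags=0000 → (cmp)
[9] flags=0000 GE?T → r4=0x21
[10] flags=0000 LE?F → skip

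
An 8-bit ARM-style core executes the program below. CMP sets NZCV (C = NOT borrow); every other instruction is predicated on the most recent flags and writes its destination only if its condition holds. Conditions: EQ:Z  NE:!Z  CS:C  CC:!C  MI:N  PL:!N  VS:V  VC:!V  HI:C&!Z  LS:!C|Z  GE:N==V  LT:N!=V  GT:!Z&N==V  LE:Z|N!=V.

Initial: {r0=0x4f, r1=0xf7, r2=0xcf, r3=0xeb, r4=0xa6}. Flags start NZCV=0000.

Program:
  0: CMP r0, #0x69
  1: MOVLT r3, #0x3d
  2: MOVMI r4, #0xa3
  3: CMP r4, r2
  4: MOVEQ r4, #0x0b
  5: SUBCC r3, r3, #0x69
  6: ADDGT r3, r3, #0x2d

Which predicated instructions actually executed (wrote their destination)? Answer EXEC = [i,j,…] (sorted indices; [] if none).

0: ✓ CMP  NZCV=1000
1: ✓ MOVLT  r3←0x3d
2: ✓ MOVMI  r4←0xa3
3: ✓ CMP  NZCV=1000
4: · MOVEQ
5: ✓ SUBCC  r3←0xd4
6: · ADDGT

EXEC = [1,2,5]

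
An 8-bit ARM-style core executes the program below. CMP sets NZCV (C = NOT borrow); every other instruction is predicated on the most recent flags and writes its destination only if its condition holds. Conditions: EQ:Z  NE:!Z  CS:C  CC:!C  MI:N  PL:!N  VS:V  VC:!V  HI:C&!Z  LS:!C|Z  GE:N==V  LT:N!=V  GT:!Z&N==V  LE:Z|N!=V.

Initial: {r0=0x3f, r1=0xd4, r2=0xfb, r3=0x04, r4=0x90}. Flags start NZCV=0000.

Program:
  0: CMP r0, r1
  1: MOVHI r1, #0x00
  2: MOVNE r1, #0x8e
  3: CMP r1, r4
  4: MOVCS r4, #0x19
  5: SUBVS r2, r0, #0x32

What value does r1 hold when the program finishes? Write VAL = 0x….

VAL = 0x8e

0: ✓ CMP  NZCV=0000
1: · MOVHI
2: ✓ MOVNE  r1←0x8e
3: ✓ CMP  NZCV=1000
4: · MOVCS
5: · SUBVS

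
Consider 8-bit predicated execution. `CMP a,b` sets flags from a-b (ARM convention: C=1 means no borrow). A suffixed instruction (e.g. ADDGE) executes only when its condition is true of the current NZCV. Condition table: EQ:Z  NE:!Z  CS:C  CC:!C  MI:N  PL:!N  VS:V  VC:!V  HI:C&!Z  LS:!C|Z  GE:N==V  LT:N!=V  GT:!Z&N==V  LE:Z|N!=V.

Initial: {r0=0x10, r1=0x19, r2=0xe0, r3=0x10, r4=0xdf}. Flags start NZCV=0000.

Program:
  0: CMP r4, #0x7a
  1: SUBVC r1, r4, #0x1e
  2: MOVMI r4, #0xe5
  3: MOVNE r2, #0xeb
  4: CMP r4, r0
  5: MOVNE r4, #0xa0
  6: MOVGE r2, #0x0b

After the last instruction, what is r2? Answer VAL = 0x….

0: ✓ CMP  NZCV=0011
1: · SUBVC
2: · MOVMI
3: ✓ MOVNE  r2←0xeb
4: ✓ CMP  NZCV=1010
5: ✓ MOVNE  r4←0xa0
6: · MOVGE

VAL = 0xeb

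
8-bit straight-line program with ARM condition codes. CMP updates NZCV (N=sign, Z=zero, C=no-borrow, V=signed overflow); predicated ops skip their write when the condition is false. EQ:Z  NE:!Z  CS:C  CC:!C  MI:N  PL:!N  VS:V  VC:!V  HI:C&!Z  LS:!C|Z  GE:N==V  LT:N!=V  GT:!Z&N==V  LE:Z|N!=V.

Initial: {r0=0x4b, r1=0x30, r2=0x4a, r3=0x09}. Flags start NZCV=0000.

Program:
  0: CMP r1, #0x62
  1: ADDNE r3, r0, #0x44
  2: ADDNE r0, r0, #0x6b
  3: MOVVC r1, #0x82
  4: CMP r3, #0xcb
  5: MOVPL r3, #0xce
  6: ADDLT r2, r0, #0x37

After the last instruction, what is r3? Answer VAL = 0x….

VAL = 0x8f

[0] flags=1000 → (cmp)
[1] flags=1000 NE?T → r3=0x8f
[2] flags=1000 NE?T → r0=0xb6
[3] flags=1000 VC?T → r1=0x82
[4] flags=1000 → (cmp)
[5] flags=1000 PL?F → skip
[6] flags=1000 LT?T → r2=0xed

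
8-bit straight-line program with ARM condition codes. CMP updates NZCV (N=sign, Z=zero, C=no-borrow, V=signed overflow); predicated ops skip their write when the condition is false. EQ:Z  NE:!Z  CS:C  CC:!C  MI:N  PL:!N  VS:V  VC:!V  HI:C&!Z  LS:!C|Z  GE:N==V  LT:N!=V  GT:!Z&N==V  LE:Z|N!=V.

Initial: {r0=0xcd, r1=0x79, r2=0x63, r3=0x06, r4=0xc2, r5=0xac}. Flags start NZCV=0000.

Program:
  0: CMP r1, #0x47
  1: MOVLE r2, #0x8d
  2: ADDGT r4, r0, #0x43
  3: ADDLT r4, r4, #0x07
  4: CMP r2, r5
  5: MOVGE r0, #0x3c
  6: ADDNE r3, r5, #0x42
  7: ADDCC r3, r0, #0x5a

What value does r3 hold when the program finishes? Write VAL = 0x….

0: ✓ CMP  NZCV=0010
1: · MOVLE
2: ✓ ADDGT  r4←0x10
3: · ADDLT
4: ✓ CMP  NZCV=1001
5: ✓ MOVGE  r0←0x3c
6: ✓ ADDNE  r3←0xee
7: ✓ ADDCC  r3←0x96

VAL = 0x96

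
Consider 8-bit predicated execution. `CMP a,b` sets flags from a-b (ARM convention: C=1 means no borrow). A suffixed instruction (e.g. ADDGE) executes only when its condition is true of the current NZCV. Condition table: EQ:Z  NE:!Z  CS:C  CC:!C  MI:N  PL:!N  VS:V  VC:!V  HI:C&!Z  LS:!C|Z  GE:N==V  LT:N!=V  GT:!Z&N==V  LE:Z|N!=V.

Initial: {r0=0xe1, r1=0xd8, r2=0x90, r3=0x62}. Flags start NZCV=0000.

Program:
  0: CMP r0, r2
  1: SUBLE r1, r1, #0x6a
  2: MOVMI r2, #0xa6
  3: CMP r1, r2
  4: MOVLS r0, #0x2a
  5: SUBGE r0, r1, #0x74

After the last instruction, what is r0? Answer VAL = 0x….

VAL = 0x64

[0] flags=0010 → (cmp)
[1] flags=0010 LE?F → skip
[2] flags=0010 MI?F → skip
[3] flags=0010 → (cmp)
[4] flags=0010 LS?F → skip
[5] flags=0010 GE?T → r0=0x64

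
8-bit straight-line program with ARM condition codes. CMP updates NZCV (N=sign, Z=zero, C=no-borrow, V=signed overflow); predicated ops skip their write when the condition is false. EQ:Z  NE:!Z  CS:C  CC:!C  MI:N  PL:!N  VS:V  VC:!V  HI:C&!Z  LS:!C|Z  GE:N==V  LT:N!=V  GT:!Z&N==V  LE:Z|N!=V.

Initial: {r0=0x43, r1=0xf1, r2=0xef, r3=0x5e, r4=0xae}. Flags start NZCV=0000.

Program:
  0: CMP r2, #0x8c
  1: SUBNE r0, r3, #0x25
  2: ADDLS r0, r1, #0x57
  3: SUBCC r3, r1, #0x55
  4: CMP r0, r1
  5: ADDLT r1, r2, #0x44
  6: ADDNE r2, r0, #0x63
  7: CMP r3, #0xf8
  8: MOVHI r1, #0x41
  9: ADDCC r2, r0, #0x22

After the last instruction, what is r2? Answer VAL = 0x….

[0] flags=0010 → (cmp)
[1] flags=0010 NE?T → r0=0x39
[2] flags=0010 LS?F → skip
[3] flags=0010 CC?F → skip
[4] flags=0000 → (cmp)
[5] flags=0000 LT?F → skip
[6] flags=0000 NE?T → r2=0x9c
[7] flags=0000 → (cmp)
[8] flags=0000 HI?F → skip
[9] flags=0000 CC?T → r2=0x5b

VAL = 0x5b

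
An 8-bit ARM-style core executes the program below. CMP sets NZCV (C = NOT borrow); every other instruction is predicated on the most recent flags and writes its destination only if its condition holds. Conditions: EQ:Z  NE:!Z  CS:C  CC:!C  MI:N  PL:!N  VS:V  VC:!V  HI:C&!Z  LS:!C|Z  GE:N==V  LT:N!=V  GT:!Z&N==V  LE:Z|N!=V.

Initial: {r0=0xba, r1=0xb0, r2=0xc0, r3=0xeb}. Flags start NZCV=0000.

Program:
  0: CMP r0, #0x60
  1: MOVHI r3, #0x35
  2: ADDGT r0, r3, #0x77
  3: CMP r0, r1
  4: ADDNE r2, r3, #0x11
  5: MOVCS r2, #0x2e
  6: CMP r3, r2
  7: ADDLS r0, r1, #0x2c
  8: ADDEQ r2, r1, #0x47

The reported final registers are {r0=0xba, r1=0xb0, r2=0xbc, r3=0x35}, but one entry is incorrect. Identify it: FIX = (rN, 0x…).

FIX = (r2, 0x2e)

0: ✓ CMP  NZCV=0011
1: ✓ MOVHI  r3←0x35
2: · ADDGT
3: ✓ CMP  NZCV=0010
4: ✓ ADDNE  r2←0x46
5: ✓ MOVCS  r2←0x2e
6: ✓ CMP  NZCV=0010
7: · ADDLS
8: · ADDEQ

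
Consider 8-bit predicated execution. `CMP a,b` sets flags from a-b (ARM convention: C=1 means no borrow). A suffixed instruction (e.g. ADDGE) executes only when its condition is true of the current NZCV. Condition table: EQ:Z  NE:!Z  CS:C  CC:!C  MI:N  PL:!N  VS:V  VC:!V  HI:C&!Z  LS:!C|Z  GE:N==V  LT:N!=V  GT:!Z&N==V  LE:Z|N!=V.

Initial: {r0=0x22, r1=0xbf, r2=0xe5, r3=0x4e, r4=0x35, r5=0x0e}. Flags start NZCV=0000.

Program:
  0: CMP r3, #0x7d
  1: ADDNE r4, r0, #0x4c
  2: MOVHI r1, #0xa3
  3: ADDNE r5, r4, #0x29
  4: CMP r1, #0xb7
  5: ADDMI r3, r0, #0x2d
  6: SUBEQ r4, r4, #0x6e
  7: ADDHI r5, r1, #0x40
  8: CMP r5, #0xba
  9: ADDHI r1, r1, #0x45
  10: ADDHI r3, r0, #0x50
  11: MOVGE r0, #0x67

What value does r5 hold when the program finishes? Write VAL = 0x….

VAL = 0xff

0: ✓ CMP  NZCV=1000
1: ✓ ADDNE  r4←0x6e
2: · MOVHI
3: ✓ ADDNE  r5←0x97
4: ✓ CMP  NZCV=0010
5: · ADDMI
6: · SUBEQ
7: ✓ ADDHI  r5←0xff
8: ✓ CMP  NZCV=0010
9: ✓ ADDHI  r1←0x04
10: ✓ ADDHI  r3←0x72
11: ✓ MOVGE  r0←0x67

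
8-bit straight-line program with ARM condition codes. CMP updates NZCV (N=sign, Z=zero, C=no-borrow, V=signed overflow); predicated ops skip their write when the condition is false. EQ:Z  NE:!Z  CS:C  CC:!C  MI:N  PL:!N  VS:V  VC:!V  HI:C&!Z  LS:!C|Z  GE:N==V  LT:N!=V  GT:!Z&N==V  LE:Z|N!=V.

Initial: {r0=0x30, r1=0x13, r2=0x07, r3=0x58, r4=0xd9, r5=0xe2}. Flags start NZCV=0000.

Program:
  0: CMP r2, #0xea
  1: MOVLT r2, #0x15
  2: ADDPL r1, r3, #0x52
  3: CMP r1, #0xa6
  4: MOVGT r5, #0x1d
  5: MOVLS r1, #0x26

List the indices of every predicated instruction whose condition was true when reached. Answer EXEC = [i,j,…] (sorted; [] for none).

EXEC = [2,4]

0: ✓ CMP  NZCV=0000
1: · MOVLT
2: ✓ ADDPL  r1←0xaa
3: ✓ CMP  NZCV=0010
4: ✓ MOVGT  r5←0x1d
5: · MOVLS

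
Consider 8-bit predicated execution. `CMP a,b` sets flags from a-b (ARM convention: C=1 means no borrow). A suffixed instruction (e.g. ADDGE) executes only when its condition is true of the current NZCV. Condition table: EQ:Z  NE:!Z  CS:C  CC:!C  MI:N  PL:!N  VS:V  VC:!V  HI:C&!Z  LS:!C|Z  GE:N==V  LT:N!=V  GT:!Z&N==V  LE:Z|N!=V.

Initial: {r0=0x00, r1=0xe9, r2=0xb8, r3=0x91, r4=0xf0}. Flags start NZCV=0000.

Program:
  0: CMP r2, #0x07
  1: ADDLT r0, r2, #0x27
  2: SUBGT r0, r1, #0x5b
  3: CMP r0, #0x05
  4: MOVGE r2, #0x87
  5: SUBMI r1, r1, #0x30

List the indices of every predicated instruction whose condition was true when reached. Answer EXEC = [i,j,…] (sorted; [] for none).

EXEC = [1,5]

[0] flags=1010 → (cmp)
[1] flags=1010 LT?T → r0=0xdf
[2] flags=1010 GT?F → skip
[3] flags=1010 → (cmp)
[4] flags=1010 GE?F → skip
[5] flags=1010 MI?T → r1=0xb9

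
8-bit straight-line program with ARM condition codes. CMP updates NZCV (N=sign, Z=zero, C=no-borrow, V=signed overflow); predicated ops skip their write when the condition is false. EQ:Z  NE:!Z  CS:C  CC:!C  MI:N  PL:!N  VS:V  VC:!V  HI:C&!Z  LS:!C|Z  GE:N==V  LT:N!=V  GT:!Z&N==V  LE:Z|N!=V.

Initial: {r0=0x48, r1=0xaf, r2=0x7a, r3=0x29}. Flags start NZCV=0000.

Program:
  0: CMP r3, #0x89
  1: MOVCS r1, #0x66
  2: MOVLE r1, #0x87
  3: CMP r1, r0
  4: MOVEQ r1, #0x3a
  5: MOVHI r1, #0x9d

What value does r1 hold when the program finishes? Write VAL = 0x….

VAL = 0x9d

0: ✓ CMP  NZCV=1001
1: · MOVCS
2: · MOVLE
3: ✓ CMP  NZCV=0011
4: · MOVEQ
5: ✓ MOVHI  r1←0x9d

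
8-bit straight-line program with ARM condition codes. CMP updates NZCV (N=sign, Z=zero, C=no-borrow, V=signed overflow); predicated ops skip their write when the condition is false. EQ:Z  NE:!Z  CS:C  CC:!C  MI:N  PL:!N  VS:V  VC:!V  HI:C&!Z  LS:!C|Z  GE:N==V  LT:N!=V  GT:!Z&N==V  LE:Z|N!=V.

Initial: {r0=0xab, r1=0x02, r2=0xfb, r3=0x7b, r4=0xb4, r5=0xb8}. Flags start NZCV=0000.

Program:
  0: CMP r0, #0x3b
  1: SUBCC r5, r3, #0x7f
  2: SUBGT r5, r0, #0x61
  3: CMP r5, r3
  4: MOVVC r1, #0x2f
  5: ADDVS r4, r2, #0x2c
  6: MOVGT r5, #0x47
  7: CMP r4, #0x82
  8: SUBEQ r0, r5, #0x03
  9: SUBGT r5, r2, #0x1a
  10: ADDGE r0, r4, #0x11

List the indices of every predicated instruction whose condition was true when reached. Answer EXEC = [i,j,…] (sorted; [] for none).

0: ✓ CMP  NZCV=0011
1: · SUBCC
2: · SUBGT
3: ✓ CMP  NZCV=0011
4: · MOVVC
5: ✓ ADDVS  r4←0x27
6: · MOVGT
7: ✓ CMP  NZCV=1001
8: · SUBEQ
9: ✓ SUBGT  r5←0xe1
10: ✓ ADDGE  r0←0x38

EXEC = [5,9,10]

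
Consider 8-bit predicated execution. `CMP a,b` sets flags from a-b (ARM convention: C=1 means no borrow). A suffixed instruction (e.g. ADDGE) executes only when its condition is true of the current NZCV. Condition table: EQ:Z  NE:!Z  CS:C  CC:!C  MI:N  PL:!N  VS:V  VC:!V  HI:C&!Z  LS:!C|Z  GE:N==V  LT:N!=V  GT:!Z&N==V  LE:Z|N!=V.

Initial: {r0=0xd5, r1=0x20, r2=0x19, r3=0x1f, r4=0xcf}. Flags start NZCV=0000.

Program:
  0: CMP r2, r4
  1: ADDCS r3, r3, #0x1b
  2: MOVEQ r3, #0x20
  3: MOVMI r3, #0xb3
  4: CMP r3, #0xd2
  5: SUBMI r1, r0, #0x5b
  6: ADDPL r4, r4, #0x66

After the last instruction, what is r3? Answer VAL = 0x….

[0] flags=0000 → (cmp)
[1] flags=0000 CS?F → skip
[2] flags=0000 EQ?F → skip
[3] flags=0000 MI?F → skip
[4] flags=0000 → (cmp)
[5] flags=0000 MI?F → skip
[6] flags=0000 PL?T → r4=0x35

VAL = 0x1f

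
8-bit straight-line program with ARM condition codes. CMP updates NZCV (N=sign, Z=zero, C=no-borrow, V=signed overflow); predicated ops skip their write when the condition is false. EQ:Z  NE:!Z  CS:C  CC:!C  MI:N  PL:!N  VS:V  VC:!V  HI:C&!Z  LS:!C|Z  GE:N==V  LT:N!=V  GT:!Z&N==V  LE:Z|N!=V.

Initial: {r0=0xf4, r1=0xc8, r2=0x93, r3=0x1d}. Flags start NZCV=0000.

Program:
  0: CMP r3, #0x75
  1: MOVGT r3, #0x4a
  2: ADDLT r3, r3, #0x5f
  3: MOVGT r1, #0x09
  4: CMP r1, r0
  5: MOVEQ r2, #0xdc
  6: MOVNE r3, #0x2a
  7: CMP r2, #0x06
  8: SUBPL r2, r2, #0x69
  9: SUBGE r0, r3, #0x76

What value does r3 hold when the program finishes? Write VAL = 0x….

[0] flags=1000 → (cmp)
[1] flags=1000 GT?F → skip
[2] flags=1000 LT?T → r3=0x7c
[3] flags=1000 GT?F → skip
[4] flags=1000 → (cmp)
[5] flags=1000 EQ?F → skip
[6] flags=1000 NE?T → r3=0x2a
[7] flags=1010 → (cmp)
[8] flags=1010 PL?F → skip
[9] flags=1010 GE?F → skip

VAL = 0x2a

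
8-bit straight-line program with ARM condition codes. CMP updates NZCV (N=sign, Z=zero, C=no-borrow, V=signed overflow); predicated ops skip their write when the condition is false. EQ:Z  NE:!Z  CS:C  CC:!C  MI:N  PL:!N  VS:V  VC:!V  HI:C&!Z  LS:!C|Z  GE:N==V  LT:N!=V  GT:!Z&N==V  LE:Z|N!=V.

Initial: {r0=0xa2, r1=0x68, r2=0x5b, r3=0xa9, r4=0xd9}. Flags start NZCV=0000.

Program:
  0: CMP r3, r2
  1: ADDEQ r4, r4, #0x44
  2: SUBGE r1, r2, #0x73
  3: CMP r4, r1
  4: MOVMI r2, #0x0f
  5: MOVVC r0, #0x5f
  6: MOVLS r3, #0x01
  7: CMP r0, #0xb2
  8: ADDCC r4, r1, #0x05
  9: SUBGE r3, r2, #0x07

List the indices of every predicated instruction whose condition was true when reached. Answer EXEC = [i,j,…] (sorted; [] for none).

EXEC = [8]

0: ✓ CMP  NZCV=0011
1: · ADDEQ
2: · SUBGE
3: ✓ CMP  NZCV=0011
4: · MOVMI
5: · MOVVC
6: · MOVLS
7: ✓ CMP  NZCV=1000
8: ✓ ADDCC  r4←0x6d
9: · SUBGE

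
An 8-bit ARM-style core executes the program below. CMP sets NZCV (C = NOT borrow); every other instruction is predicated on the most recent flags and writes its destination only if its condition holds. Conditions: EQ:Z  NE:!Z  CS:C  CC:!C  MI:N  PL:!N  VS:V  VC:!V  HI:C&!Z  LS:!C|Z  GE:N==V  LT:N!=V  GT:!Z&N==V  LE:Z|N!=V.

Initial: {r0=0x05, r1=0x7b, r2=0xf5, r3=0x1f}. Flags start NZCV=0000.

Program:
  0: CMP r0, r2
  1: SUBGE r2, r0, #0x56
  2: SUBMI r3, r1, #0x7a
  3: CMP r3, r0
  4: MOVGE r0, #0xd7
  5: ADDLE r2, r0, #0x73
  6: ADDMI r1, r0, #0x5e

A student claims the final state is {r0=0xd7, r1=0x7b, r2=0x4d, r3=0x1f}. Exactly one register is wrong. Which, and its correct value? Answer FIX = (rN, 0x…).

FIX = (r2, 0xaf)

[0] flags=0000 → (cmp)
[1] flags=0000 GE?T → r2=0xaf
[2] flags=0000 MI?F → skip
[3] flags=0010 → (cmp)
[4] flags=0010 GE?T → r0=0xd7
[5] flags=0010 LE?F → skip
[6] flags=0010 MI?F → skip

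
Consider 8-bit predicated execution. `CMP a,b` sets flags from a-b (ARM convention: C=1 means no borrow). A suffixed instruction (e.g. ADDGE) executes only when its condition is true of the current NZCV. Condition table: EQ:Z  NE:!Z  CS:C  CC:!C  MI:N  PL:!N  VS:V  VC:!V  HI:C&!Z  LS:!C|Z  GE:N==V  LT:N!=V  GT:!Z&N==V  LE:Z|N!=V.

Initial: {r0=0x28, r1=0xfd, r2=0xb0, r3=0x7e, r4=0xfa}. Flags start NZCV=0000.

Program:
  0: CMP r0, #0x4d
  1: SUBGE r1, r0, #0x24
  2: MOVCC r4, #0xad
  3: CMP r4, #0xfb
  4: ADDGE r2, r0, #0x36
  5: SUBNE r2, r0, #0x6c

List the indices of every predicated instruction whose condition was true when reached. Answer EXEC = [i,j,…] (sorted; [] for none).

EXEC = [2,5]

[0] flags=1000 → (cmp)
[1] flags=1000 GE?F → skip
[2] flags=1000 CC?T → r4=0xad
[3] flags=1000 → (cmp)
[4] flags=1000 GE?F → skip
[5] flags=1000 NE?T → r2=0xbc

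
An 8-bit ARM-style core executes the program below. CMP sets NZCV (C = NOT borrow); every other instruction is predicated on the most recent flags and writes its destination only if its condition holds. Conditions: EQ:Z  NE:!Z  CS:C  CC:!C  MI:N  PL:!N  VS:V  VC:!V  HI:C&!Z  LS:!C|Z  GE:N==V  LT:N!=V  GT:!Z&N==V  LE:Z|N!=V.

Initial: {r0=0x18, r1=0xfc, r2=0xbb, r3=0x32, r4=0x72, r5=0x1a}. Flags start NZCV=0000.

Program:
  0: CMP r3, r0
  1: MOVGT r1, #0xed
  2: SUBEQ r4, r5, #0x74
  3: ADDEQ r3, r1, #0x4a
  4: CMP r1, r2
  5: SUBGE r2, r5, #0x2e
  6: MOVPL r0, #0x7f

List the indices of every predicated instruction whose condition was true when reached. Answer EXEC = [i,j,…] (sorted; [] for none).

0: ✓ CMP  NZCV=0010
1: ✓ MOVGT  r1←0xed
2: · SUBEQ
3: · ADDEQ
4: ✓ CMP  NZCV=0010
5: ✓ SUBGE  r2←0xec
6: ✓ MOVPL  r0←0x7f

EXEC = [1,5,6]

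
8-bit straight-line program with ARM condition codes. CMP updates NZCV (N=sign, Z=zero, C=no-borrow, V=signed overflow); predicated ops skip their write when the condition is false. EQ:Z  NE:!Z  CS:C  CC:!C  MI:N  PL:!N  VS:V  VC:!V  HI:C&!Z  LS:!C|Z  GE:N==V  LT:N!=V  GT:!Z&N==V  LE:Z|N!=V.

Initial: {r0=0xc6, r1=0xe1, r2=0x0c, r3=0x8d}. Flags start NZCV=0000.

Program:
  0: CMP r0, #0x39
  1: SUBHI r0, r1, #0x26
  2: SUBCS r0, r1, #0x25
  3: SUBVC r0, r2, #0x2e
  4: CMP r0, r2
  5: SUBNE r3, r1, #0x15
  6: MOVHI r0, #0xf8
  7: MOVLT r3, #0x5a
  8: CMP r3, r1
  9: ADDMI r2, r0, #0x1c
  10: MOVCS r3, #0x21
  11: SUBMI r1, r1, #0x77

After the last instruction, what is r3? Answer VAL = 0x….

VAL = 0x5a

[0] flags=1010 → (cmp)
[1] flags=1010 HI?T → r0=0xbb
[2] flags=1010 CS?T → r0=0xbc
[3] flags=1010 VC?T → r0=0xde
[4] flags=1010 → (cmp)
[5] flags=1010 NE?T → r3=0xcc
[6] flags=1010 HI?T → r0=0xf8
[7] flags=1010 LT?T → r3=0x5a
[8] flags=0000 → (cmp)
[9] flags=0000 MI?F → skip
[10] flags=0000 CS?F → skip
[11] flags=0000 MI?F → skip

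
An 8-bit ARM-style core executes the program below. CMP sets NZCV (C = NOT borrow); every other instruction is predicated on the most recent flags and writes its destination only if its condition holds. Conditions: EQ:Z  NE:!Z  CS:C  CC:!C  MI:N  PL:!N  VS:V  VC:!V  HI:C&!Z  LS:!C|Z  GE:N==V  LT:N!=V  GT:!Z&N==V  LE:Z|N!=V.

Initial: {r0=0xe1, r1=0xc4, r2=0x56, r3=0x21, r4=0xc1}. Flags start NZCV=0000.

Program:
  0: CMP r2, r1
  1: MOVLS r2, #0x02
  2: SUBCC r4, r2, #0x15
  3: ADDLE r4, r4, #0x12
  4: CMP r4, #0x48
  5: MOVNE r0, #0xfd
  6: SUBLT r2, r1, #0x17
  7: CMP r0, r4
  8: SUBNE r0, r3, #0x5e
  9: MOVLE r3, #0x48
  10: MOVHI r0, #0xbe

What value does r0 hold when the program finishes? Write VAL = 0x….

[0] flags=1001 → (cmp)
[1] flags=1001 LS?T → r2=0x02
[2] flags=1001 CC?T → r4=0xed
[3] flags=1001 LE?F → skip
[4] flags=1010 → (cmp)
[5] flags=1010 NE?T → r0=0xfd
[6] flags=1010 LT?T → r2=0xad
[7] flags=0010 → (cmp)
[8] flags=0010 NE?T → r0=0xc3
[9] flags=0010 LE?F → skip
[10] flags=0010 HI?T → r0=0xbe

VAL = 0xbe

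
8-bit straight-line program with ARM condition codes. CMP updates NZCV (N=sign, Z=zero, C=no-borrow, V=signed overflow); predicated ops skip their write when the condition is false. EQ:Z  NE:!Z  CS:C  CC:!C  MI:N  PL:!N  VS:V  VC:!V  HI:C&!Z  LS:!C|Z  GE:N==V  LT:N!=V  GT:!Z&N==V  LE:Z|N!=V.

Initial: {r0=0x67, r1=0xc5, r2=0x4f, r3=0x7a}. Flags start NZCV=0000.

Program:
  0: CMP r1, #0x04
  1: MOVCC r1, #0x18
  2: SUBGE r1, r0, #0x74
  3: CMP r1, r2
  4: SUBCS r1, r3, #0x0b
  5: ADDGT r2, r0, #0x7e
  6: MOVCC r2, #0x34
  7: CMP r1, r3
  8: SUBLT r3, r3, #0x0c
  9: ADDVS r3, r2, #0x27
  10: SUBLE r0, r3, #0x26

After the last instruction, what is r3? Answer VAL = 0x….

0: ✓ CMP  NZCV=1010
1: · MOVCC
2: · SUBGE
3: ✓ CMP  NZCV=0011
4: ✓ SUBCS  r1←0x6f
5: · ADDGT
6: · MOVCC
7: ✓ CMP  NZCV=1000
8: ✓ SUBLT  r3←0x6e
9: · ADDVS
10: ✓ SUBLE  r0←0x48

VAL = 0x6e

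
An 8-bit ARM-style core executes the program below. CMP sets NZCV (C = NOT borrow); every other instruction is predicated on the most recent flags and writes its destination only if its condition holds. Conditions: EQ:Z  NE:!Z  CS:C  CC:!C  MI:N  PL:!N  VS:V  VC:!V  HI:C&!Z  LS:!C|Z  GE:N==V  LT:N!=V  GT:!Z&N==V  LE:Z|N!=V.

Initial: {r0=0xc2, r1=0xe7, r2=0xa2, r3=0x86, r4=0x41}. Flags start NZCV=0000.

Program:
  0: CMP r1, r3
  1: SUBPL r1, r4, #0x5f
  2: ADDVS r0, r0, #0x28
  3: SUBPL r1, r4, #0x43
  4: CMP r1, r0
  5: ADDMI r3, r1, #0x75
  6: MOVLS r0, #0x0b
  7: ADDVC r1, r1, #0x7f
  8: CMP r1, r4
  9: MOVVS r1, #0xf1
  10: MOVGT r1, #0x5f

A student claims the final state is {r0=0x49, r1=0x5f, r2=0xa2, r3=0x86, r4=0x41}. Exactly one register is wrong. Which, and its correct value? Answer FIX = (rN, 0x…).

FIX = (r0, 0xc2)

[0] flags=0010 → (cmp)
[1] flags=0010 PL?T → r1=0xe2
[2] flags=0010 VS?F → skip
[3] flags=0010 PL?T → r1=0xfe
[4] flags=0010 → (cmp)
[5] flags=0010 MI?F → skip
[6] flags=0010 LS?F → skip
[7] flags=0010 VC?T → r1=0x7d
[8] flags=0010 → (cmp)
[9] flags=0010 VS?F → skip
[10] flags=0010 GT?T → r1=0x5f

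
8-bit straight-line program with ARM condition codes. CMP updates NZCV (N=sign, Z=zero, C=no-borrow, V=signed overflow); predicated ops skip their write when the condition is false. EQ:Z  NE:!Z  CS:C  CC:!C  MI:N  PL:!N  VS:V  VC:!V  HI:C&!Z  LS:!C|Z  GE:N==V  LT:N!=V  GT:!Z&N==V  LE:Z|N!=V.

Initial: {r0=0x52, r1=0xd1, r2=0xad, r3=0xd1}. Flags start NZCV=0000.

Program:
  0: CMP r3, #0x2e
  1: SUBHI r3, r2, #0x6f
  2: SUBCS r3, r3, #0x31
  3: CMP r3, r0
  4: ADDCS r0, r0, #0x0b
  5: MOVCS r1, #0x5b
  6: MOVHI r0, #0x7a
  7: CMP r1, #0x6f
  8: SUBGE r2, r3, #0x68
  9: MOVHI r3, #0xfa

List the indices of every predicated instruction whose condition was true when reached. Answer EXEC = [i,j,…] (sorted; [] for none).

EXEC = [1,2,9]

0: ✓ CMP  NZCV=1010
1: ✓ SUBHI  r3←0x3e
2: ✓ SUBCS  r3←0x0d
3: ✓ CMP  NZCV=1000
4: · ADDCS
5: · MOVCS
6: · MOVHI
7: ✓ CMP  NZCV=0011
8: · SUBGE
9: ✓ MOVHI  r3←0xfa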